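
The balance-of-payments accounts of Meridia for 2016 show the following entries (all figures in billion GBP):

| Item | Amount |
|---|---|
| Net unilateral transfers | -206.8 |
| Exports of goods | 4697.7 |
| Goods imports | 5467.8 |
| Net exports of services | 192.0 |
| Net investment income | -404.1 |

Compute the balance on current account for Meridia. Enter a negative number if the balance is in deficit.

Goods balance = 4697.7 - 5467.8 = -770.1
Services balance = 192.0
Trade balance (goods + services) = -770.1 + 192.0 = -578.1
Net primary income = -404.1
Net secondary income = -206.8
Current account = -578.1 + (-404.1) + (-206.8) = -1189.0

-1189.0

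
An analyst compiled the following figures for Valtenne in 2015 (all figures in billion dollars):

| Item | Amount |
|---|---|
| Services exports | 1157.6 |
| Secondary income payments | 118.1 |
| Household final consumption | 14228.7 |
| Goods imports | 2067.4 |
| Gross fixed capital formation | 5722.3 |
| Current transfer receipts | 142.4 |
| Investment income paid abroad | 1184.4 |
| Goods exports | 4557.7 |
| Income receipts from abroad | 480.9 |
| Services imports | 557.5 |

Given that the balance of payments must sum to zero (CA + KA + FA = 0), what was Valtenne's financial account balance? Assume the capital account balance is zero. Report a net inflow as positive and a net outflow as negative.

-2411.2

Goods balance = 4557.7 - 2067.4 = 2490.3
Services balance = 1157.6 - 557.5 = 600.1
Trade balance (goods + services) = 2490.3 + 600.1 = 3090.4
Net primary income = 480.9 - 1184.4 = -703.5
Net secondary income = 142.4 - 118.1 = 24.3
Current account = 3090.4 + (-703.5) + 24.3 = 2411.2
Financial account = -(2411.2) = -2411.2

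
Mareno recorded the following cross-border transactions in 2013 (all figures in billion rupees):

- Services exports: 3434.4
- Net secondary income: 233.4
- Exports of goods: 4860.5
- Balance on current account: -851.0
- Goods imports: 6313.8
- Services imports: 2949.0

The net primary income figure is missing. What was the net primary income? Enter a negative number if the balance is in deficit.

Current account = goods balance + services balance + net primary income + net secondary income
Sum of the known components = -734.5
Net primary income = CA - (known components) = -851.0 - (-734.5) = -116.5

-116.5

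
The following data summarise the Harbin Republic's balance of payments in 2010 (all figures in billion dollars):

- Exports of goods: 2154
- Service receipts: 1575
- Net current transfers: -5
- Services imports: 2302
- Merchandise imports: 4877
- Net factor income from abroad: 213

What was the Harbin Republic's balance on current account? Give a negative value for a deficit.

-3242

Goods balance = 2154 - 4877 = -2723
Services balance = 1575 - 2302 = -727
Trade balance (goods + services) = -2723 + (-727) = -3450
Net primary income = 213
Net secondary income = -5
Current account = -3450 + 213 + (-5) = -3242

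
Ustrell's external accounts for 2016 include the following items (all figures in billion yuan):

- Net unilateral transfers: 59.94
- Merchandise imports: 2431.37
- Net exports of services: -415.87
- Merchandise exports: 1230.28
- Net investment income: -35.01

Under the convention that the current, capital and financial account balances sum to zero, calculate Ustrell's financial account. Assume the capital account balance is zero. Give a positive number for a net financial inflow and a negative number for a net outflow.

Goods balance = 1230.28 - 2431.37 = -1201.09
Services balance = -415.87
Trade balance (goods + services) = -1201.09 + (-415.87) = -1616.96
Net primary income = -35.01
Net secondary income = 59.94
Current account = -1616.96 + (-35.01) + 59.94 = -1592.03
Financial account = -(-1592.03) = 1592.03

1592.03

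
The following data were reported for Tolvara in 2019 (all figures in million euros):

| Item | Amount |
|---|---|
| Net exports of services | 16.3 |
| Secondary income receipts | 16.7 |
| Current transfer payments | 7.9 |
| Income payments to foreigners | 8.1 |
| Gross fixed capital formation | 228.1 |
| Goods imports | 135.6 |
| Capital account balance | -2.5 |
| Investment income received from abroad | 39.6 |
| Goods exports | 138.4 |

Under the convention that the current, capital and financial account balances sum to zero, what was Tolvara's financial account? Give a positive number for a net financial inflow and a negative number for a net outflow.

-56.9

Goods balance = 138.4 - 135.6 = 2.8
Services balance = 16.3
Trade balance (goods + services) = 2.8 + 16.3 = 19.1
Net primary income = 39.6 - 8.1 = 31.5
Net secondary income = 16.7 - 7.9 = 8.8
Current account = 19.1 + 31.5 + 8.8 = 59.4
Financial account = -(59.4 + (-2.5)) = -56.9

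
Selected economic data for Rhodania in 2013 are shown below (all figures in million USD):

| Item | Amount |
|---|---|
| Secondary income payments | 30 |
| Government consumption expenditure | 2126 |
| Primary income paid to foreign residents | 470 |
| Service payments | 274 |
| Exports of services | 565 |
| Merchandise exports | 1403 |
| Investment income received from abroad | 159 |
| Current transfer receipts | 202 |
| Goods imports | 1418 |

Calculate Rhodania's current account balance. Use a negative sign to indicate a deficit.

137

Goods balance = 1403 - 1418 = -15
Services balance = 565 - 274 = 291
Trade balance (goods + services) = -15 + 291 = 276
Net primary income = 159 - 470 = -311
Net secondary income = 202 - 30 = 172
Current account = 276 + (-311) + 172 = 137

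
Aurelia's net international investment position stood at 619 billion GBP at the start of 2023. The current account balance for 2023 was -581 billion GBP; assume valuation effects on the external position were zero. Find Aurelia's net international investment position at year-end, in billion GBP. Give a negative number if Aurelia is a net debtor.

With no valuation effects, change in NIIP = current account = -581
End-of-year NIIP = 619 + (-581) = 38

38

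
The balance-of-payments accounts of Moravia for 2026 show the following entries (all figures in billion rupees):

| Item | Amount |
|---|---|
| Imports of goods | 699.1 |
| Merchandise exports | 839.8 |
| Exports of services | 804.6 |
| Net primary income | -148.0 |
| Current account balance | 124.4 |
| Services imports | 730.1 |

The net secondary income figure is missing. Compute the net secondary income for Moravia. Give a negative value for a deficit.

57.2

Current account = goods balance + services balance + net primary income + net secondary income
Sum of the known components = 67.2
Net secondary income = CA - (known components) = 124.4 - 67.2 = 57.2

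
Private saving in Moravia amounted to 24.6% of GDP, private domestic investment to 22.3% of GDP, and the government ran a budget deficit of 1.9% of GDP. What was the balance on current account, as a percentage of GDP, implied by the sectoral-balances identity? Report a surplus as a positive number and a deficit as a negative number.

0.4

By the sectoral-balances identity, CA = (S_private - I) + (T - G).
Private balance = 24.6 - 22.3 = 2.3
Government balance (T - G) = -1.9
CA = 2.3 + (-1.9) = 0.4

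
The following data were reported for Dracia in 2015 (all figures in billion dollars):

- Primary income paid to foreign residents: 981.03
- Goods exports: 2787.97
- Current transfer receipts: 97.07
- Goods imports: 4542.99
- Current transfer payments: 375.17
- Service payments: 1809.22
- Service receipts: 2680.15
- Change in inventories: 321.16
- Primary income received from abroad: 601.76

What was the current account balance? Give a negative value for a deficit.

-1541.46

Goods balance = 2787.97 - 4542.99 = -1755.02
Services balance = 2680.15 - 1809.22 = 870.93
Trade balance (goods + services) = -1755.02 + 870.93 = -884.09
Net primary income = 601.76 - 981.03 = -379.27
Net secondary income = 97.07 - 375.17 = -278.10
Current account = -884.09 + (-379.27) + (-278.10) = -1541.46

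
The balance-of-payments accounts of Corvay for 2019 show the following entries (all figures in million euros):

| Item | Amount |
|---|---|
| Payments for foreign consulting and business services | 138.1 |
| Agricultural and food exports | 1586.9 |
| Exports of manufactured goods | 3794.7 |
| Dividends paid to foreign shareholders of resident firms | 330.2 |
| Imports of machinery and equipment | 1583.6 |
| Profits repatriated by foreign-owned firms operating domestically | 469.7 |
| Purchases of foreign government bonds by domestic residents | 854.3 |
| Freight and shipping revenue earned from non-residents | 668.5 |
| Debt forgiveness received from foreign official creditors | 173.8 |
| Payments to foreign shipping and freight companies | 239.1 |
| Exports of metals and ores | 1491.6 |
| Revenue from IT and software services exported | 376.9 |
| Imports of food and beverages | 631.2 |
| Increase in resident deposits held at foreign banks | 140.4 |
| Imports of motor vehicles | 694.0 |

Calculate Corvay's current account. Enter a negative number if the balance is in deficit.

3832.7

Goods: -631.2 + 1586.9 + 1491.6 - 694.0 - 1583.6 + 3794.7 = 3964.4
Services: 376.9 + 668.5 - 239.1 - 138.1 = 668.2
Primary income: -469.7 - 330.2 = -799.9
Current account = 3964.4 + 668.2 + (-799.9) = 3832.7
(Excluded from the current account — financial account: purchases of foreign government bonds by domestic residents 854.3, increase in resident deposits held at foreign banks 140.4; capital account: debt forgiveness received from foreign official creditors 173.8.)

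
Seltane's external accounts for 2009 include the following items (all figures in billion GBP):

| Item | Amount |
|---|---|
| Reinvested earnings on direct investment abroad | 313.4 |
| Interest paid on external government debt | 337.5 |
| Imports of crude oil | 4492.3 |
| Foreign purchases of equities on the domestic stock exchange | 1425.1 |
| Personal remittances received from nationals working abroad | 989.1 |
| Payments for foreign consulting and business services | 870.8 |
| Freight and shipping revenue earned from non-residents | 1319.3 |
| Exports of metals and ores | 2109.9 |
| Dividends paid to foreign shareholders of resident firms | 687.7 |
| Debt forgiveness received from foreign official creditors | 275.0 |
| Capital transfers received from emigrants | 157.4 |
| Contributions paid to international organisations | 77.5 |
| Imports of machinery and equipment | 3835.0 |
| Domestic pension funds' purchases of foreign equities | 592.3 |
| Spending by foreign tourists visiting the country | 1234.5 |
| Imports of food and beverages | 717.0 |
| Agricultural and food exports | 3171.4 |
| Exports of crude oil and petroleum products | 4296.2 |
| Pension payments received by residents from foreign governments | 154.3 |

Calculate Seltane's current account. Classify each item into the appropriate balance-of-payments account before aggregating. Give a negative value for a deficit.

Goods: -717.0 - 3835.0 - 4492.3 + 2109.9 + 4296.2 + 3171.4 = 533.2
Services: 1234.5 - 870.8 + 1319.3 = 1683.0
Primary income: 313.4 - 687.7 - 337.5 = -711.8
Secondary income: 154.3 + 989.1 - 77.5 = 1065.9
Current account = 533.2 + 1683.0 + (-711.8) + 1065.9 = 2570.3
(Excluded from the current account — financial account: foreign purchases of equities on the domestic stock exchange 1425.1, domestic pension funds' purchases of foreign equities 592.3; capital account: debt forgiveness received from foreign official creditors 275.0, capital transfers received from emigrants 157.4.)

2570.3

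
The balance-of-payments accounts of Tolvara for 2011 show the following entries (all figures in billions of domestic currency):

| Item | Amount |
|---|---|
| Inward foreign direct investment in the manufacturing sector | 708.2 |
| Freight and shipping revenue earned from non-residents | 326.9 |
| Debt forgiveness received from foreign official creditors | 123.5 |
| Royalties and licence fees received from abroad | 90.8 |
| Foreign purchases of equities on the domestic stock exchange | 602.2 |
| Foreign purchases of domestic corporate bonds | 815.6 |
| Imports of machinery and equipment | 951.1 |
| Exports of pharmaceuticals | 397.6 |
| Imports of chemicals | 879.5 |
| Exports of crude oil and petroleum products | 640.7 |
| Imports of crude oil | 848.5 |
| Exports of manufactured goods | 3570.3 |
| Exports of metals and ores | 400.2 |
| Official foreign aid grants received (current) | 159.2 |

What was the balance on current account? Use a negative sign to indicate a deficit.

Goods: -879.5 + 400.2 - 848.5 + 397.6 + 3570.3 - 951.1 + 640.7 = 2329.7
Services: 90.8 + 326.9 = 417.7
Secondary income: 159.2
Current account = 2329.7 + 417.7 + 159.2 = 2906.6
(Excluded from the current account — financial account: inward foreign direct investment in the manufacturing sector 708.2, foreign purchases of equities on the domestic stock exchange 602.2, foreign purchases of domestic corporate bonds 815.6; capital account: debt forgiveness received from foreign official creditors 123.5.)

2906.6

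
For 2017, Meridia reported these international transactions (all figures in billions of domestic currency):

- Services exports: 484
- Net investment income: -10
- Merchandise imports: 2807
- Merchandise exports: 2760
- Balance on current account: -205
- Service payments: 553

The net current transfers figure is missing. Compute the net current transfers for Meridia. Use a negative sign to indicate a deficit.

-79

Current account = goods balance + services balance + net primary income + net secondary income
Sum of the known components = -126
Net current transfers = CA - (known components) = -205 - (-126) = -79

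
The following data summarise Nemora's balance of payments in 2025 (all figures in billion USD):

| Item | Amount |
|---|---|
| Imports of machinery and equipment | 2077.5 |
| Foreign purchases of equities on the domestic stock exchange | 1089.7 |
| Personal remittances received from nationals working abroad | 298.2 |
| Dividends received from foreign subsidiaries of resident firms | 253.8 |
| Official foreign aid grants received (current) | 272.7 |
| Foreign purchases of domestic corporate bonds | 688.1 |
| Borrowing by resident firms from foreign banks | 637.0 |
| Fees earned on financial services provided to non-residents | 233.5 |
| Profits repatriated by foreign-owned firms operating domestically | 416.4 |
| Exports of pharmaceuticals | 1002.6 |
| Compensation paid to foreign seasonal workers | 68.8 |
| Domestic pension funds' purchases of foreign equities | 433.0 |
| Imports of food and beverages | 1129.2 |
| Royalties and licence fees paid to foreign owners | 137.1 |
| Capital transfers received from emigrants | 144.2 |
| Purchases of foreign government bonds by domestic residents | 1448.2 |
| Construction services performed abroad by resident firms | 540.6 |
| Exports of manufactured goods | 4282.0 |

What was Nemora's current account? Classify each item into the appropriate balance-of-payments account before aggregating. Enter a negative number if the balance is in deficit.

Goods: -1129.2 + 1002.6 - 2077.5 + 4282.0 = 2077.9
Services: 540.6 + 233.5 - 137.1 = 637.0
Primary income: -68.8 - 416.4 + 253.8 = -231.4
Secondary income: 298.2 + 272.7 = 570.9
Current account = 2077.9 + 637.0 + (-231.4) + 570.9 = 3054.4
(Excluded from the current account — financial account: foreign purchases of equities on the domestic stock exchange 1089.7, foreign purchases of domestic corporate bonds 688.1, borrowing by resident firms from foreign banks 637.0, domestic pension funds' purchases of foreign equities 433.0, purchases of foreign government bonds by domestic residents 1448.2; capital account: capital transfers received from emigrants 144.2.)

3054.4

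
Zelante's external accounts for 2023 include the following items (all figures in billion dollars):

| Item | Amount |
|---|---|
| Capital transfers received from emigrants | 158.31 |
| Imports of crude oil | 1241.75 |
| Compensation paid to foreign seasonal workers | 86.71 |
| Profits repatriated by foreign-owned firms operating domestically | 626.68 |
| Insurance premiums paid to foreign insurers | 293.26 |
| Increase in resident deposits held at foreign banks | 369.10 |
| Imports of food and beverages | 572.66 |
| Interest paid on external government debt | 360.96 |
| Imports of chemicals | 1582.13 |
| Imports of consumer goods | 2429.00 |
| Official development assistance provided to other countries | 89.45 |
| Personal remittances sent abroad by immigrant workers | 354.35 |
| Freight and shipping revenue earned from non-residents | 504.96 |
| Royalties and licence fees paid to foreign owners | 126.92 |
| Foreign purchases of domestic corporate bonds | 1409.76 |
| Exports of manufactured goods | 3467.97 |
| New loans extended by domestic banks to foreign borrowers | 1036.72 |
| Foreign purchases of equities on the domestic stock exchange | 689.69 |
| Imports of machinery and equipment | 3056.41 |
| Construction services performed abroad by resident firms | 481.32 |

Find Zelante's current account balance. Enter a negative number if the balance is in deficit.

-6366.03

Goods: -1582.13 - 3056.41 - 572.66 - 1241.75 - 2429.00 + 3467.97 = -5413.98
Services: 481.32 - 293.26 - 126.92 + 504.96 = 566.10
Primary income: -626.68 - 360.96 - 86.71 = -1074.35
Secondary income: -89.45 - 354.35 = -443.80
Current account = (-5413.98) + 566.10 + (-1074.35) + (-443.80) = -6366.03
(Excluded from the current account — capital account: capital transfers received from emigrants 158.31; financial account: increase in resident deposits held at foreign banks 369.10, foreign purchases of domestic corporate bonds 1409.76, new loans extended by domestic banks to foreign borrowers 1036.72, foreign purchases of equities on the domestic stock exchange 689.69.)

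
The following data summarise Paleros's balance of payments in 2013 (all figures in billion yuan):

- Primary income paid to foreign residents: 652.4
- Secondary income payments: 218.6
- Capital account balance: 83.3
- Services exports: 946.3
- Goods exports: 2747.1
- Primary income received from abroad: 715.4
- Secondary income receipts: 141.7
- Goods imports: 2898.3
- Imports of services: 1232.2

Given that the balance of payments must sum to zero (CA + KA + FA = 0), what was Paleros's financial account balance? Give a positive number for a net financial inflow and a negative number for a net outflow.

Goods balance = 2747.1 - 2898.3 = -151.2
Services balance = 946.3 - 1232.2 = -285.9
Trade balance (goods + services) = -151.2 + (-285.9) = -437.1
Net primary income = 715.4 - 652.4 = 63.0
Net secondary income = 141.7 - 218.6 = -76.9
Current account = -437.1 + 63.0 + (-76.9) = -451.0
Financial account = -(-451.0 + 83.3) = 367.7

367.7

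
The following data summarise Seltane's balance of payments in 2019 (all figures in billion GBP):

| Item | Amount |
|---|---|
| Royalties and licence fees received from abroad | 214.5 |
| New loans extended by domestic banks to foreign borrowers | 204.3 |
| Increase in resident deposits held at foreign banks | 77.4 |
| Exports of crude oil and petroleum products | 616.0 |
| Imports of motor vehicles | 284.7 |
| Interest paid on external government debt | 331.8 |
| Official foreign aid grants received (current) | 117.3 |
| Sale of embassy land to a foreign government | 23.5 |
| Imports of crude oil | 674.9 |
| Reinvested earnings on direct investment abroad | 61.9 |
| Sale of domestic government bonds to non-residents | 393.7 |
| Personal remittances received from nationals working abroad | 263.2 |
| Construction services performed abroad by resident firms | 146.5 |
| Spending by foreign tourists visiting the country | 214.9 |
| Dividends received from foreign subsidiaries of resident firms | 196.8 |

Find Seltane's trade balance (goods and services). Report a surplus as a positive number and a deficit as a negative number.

Goods: -674.9 + 616.0 - 284.7 = -343.6
Services: 146.5 + 214.5 + 214.9 = 575.9
Trade balance = -343.6 + 575.9 = 232.3
(Excluded from the trade balance — financial account: new loans extended by domestic banks to foreign borrowers 204.3, increase in resident deposits held at foreign banks 77.4, sale of domestic government bonds to non-residents 393.7; primary income: interest paid on external government debt 331.8, reinvested earnings on direct investment abroad 61.9, dividends received from foreign subsidiaries of resident firms 196.8; secondary income: official foreign aid grants received (current) 117.3, personal remittances received from nationals working abroad 263.2; capital account: sale of embassy land to a foreign government 23.5.)

232.3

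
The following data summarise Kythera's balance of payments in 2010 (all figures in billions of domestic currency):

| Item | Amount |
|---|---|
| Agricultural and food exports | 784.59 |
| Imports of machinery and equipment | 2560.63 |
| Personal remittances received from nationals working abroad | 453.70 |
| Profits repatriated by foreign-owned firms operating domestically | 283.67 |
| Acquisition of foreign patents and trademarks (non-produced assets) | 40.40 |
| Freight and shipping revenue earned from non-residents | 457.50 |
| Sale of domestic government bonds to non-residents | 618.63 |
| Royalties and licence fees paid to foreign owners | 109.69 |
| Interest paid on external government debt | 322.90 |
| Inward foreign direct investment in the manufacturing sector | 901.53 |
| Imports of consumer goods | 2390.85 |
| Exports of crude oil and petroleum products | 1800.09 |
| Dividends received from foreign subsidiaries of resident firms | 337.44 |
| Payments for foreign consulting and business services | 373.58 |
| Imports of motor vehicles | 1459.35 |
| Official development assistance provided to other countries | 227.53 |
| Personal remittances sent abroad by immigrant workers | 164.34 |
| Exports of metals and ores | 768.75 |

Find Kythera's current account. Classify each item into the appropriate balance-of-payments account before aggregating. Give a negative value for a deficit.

Goods: 784.59 + 768.75 - 2390.85 - 1459.35 + 1800.09 - 2560.63 = -3057.40
Services: 457.50 - 109.69 - 373.58 = -25.77
Primary income: 337.44 - 322.90 - 283.67 = -269.13
Secondary income: -164.34 + 453.70 - 227.53 = 61.83
Current account = (-3057.40) + (-25.77) + (-269.13) + 61.83 = -3290.47
(Excluded from the current account — capital account: acquisition of foreign patents and trademarks (non-produced assets) 40.40; financial account: sale of domestic government bonds to non-residents 618.63, inward foreign direct investment in the manufacturing sector 901.53.)

-3290.47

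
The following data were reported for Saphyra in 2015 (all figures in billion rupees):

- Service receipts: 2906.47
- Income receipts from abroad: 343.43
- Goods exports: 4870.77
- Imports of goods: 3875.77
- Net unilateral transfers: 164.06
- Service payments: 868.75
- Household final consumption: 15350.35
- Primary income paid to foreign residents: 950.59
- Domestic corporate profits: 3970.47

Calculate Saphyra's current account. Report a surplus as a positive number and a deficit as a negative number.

2589.62

Goods balance = 4870.77 - 3875.77 = 995.00
Services balance = 2906.47 - 868.75 = 2037.72
Trade balance (goods + services) = 995.00 + 2037.72 = 3032.72
Net primary income = 343.43 - 950.59 = -607.16
Net secondary income = 164.06
Current account = 3032.72 + (-607.16) + 164.06 = 2589.62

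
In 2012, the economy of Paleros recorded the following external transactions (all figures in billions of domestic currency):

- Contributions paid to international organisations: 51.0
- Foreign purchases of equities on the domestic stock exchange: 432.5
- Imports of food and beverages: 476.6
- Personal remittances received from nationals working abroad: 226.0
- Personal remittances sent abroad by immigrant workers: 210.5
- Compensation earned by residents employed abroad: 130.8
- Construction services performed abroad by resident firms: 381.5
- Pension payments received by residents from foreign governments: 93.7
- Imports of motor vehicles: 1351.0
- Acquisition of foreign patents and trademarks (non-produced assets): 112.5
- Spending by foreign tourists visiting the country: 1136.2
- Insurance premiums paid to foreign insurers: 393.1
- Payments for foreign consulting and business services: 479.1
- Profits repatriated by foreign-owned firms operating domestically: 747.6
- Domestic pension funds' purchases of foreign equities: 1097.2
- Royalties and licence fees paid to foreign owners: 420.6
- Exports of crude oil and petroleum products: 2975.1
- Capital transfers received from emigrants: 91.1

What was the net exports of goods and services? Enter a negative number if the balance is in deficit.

Goods: 2975.1 - 1351.0 - 476.6 = 1147.5
Services: 381.5 - 393.1 - 420.6 - 479.1 + 1136.2 = 224.9
Trade balance = 1147.5 + 224.9 = 1372.4
(Excluded from the trade balance — secondary income: contributions paid to international organisations 51.0, personal remittances received from nationals working abroad 226.0, personal remittances sent abroad by immigrant workers 210.5, pension payments received by residents from foreign governments 93.7; financial account: foreign purchases of equities on the domestic stock exchange 432.5, domestic pension funds' purchases of foreign equities 1097.2; primary income: compensation earned by residents employed abroad 130.8, profits repatriated by foreign-owned firms operating domestically 747.6; capital account: acquisition of foreign patents and trademarks (non-produced assets) 112.5, capital transfers received from emigrants 91.1.)

1372.4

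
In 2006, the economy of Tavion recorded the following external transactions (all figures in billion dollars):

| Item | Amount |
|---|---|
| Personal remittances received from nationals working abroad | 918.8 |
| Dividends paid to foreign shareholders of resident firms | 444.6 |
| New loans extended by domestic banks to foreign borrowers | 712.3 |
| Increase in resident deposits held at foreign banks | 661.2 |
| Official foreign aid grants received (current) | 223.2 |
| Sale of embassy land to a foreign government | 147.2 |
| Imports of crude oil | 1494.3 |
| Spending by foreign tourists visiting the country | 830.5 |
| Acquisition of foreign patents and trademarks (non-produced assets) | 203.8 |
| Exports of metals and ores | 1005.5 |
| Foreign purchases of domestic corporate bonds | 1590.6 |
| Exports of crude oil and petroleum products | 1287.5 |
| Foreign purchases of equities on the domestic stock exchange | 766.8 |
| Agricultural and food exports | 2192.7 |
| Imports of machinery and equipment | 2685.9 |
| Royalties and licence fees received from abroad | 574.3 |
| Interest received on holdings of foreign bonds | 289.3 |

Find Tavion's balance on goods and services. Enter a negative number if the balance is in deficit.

Goods: 1005.5 + 2192.7 - 1494.3 + 1287.5 - 2685.9 = 305.5
Services: 574.3 + 830.5 = 1404.8
Trade balance = 305.5 + 1404.8 = 1710.3
(Excluded from the trade balance — secondary income: personal remittances received from nationals working abroad 918.8, official foreign aid grants received (current) 223.2; primary income: dividends paid to foreign shareholders of resident firms 444.6, interest received on holdings of foreign bonds 289.3; financial account: new loans extended by domestic banks to foreign borrowers 712.3, increase in resident deposits held at foreign banks 661.2, foreign purchases of domestic corporate bonds 1590.6, foreign purchases of equities on the domestic stock exchange 766.8; capital account: sale of embassy land to a foreign government 147.2, acquisition of foreign patents and trademarks (non-produced assets) 203.8.)

1710.3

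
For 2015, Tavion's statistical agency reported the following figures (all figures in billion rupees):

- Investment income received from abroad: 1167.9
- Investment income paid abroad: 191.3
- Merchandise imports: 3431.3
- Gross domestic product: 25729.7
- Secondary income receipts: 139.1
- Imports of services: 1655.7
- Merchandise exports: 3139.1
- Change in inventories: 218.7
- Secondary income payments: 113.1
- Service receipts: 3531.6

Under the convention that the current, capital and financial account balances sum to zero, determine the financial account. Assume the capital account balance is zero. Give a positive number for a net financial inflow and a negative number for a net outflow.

-2586.3

Goods balance = 3139.1 - 3431.3 = -292.2
Services balance = 3531.6 - 1655.7 = 1875.9
Trade balance (goods + services) = -292.2 + 1875.9 = 1583.7
Net primary income = 1167.9 - 191.3 = 976.6
Net secondary income = 139.1 - 113.1 = 26.0
Current account = 1583.7 + 976.6 + 26.0 = 2586.3
Financial account = -(2586.3) = -2586.3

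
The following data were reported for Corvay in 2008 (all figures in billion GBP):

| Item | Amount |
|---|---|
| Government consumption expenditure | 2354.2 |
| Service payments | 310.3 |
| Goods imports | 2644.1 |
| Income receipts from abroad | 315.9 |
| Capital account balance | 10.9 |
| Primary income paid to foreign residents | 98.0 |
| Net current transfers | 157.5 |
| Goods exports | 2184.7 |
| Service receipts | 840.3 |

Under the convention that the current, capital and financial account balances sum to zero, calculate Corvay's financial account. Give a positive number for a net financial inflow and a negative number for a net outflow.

-456.9

Goods balance = 2184.7 - 2644.1 = -459.4
Services balance = 840.3 - 310.3 = 530.0
Trade balance (goods + services) = -459.4 + 530.0 = 70.6
Net primary income = 315.9 - 98.0 = 217.9
Net secondary income = 157.5
Current account = 70.6 + 217.9 + 157.5 = 446.0
Financial account = -(446.0 + 10.9) = -456.9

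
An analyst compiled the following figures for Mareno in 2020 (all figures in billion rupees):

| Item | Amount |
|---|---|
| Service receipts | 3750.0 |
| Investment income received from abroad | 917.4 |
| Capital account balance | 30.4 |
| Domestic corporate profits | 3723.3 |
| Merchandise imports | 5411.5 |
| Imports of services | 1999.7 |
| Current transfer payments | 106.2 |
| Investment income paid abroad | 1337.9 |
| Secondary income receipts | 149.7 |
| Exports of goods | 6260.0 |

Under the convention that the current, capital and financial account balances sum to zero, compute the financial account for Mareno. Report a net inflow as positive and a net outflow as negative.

-2252.2

Goods balance = 6260.0 - 5411.5 = 848.5
Services balance = 3750.0 - 1999.7 = 1750.3
Trade balance (goods + services) = 848.5 + 1750.3 = 2598.8
Net primary income = 917.4 - 1337.9 = -420.5
Net secondary income = 149.7 - 106.2 = 43.5
Current account = 2598.8 + (-420.5) + 43.5 = 2221.8
Financial account = -(2221.8 + 30.4) = -2252.2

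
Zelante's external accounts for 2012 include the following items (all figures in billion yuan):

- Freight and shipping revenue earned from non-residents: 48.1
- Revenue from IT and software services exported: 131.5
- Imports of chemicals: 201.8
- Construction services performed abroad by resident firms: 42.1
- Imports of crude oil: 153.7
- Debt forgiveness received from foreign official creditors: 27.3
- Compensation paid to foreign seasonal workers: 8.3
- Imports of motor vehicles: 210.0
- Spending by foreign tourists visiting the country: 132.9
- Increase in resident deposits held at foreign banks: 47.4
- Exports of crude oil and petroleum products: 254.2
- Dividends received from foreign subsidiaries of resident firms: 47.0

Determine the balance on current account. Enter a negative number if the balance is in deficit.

Goods: -210.0 - 201.8 + 254.2 - 153.7 = -311.3
Services: 131.5 + 132.9 + 42.1 + 48.1 = 354.6
Primary income: -8.3 + 47.0 = 38.7
Current account = (-311.3) + 354.6 + 38.7 = 82.0
(Excluded from the current account — capital account: debt forgiveness received from foreign official creditors 27.3; financial account: increase in resident deposits held at foreign banks 47.4.)

82.0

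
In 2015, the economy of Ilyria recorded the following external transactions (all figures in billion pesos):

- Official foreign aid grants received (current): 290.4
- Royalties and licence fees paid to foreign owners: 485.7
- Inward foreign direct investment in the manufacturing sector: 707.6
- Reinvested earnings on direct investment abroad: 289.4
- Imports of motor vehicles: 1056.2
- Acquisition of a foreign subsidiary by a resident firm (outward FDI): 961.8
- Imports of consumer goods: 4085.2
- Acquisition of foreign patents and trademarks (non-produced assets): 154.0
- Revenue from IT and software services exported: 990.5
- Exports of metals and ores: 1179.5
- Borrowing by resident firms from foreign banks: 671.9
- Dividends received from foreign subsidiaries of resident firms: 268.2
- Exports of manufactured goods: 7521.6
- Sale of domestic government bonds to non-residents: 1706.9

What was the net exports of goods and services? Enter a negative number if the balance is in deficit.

4064.5

Goods: -4085.2 + 1179.5 + 7521.6 - 1056.2 = 3559.7
Services: 990.5 - 485.7 = 504.8
Trade balance = 3559.7 + 504.8 = 4064.5
(Excluded from the trade balance — secondary income: official foreign aid grants received (current) 290.4; financial account: inward foreign direct investment in the manufacturing sector 707.6, acquisition of a foreign subsidiary by a resident firm (outward FDI) 961.8, borrowing by resident firms from foreign banks 671.9, sale of domestic government bonds to non-residents 1706.9; primary income: reinvested earnings on direct investment abroad 289.4, dividends received from foreign subsidiaries of resident firms 268.2; capital account: acquisition of foreign patents and trademarks (non-produced assets) 154.0.)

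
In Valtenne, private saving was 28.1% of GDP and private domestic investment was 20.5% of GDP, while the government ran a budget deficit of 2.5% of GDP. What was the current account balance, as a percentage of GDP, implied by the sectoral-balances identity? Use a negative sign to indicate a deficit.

5.1

By the sectoral-balances identity, CA = (S_private - I) + (T - G).
Private balance = 28.1 - 20.5 = 7.6
Government balance (T - G) = -2.5
CA = 7.6 + (-2.5) = 5.1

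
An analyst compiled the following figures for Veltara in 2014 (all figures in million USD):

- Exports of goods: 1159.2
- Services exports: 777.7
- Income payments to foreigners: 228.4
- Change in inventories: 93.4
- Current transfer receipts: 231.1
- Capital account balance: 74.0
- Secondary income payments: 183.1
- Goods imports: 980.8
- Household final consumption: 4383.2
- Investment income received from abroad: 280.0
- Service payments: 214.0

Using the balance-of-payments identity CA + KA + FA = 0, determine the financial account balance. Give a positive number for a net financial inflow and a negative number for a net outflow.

Goods balance = 1159.2 - 980.8 = 178.4
Services balance = 777.7 - 214.0 = 563.7
Trade balance (goods + services) = 178.4 + 563.7 = 742.1
Net primary income = 280.0 - 228.4 = 51.6
Net secondary income = 231.1 - 183.1 = 48.0
Current account = 742.1 + 51.6 + 48.0 = 841.7
Financial account = -(841.7 + 74.0) = -915.7

-915.7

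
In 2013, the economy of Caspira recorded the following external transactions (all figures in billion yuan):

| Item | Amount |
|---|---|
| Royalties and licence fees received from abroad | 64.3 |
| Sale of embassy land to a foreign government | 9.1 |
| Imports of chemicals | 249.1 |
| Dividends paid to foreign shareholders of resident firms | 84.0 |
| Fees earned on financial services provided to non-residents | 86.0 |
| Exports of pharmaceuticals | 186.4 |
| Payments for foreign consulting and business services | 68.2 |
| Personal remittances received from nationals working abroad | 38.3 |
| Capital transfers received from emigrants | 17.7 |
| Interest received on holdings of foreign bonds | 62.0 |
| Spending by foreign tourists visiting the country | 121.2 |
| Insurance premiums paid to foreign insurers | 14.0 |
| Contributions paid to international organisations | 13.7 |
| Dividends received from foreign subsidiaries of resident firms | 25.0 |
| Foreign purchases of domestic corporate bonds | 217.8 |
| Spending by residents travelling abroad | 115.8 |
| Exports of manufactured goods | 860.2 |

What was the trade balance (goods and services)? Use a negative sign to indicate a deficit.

871.0

Goods: 860.2 - 249.1 + 186.4 = 797.5
Services: 86.0 + 121.2 - 14.0 - 115.8 + 64.3 - 68.2 = 73.5
Trade balance = 797.5 + 73.5 = 871.0
(Excluded from the trade balance — capital account: sale of embassy land to a foreign government 9.1, capital transfers received from emigrants 17.7; primary income: dividends paid to foreign shareholders of resident firms 84.0, interest received on holdings of foreign bonds 62.0, dividends received from foreign subsidiaries of resident firms 25.0; secondary income: personal remittances received from nationals working abroad 38.3, contributions paid to international organisations 13.7; financial account: foreign purchases of domestic corporate bonds 217.8.)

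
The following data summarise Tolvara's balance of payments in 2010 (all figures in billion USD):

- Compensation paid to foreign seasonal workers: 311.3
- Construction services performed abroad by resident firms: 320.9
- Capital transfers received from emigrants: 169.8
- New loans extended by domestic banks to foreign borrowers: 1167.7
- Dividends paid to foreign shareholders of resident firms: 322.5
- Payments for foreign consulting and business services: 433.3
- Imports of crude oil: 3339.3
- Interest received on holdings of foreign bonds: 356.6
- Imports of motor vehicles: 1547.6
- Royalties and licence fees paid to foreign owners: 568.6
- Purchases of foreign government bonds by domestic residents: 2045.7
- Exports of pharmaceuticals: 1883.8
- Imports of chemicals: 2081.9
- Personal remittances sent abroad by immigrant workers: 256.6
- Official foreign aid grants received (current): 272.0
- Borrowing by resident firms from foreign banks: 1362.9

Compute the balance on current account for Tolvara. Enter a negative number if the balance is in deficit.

-6027.8

Goods: -3339.3 - 2081.9 + 1883.8 - 1547.6 = -5085.0
Services: -568.6 + 320.9 - 433.3 = -681.0
Primary income: -311.3 - 322.5 + 356.6 = -277.2
Secondary income: 272.0 - 256.6 = 15.4
Current account = (-5085.0) + (-681.0) + (-277.2) + 15.4 = -6027.8
(Excluded from the current account — capital account: capital transfers received from emigrants 169.8; financial account: new loans extended by domestic banks to foreign borrowers 1167.7, purchases of foreign government bonds by domestic residents 2045.7, borrowing by resident firms from foreign banks 1362.9.)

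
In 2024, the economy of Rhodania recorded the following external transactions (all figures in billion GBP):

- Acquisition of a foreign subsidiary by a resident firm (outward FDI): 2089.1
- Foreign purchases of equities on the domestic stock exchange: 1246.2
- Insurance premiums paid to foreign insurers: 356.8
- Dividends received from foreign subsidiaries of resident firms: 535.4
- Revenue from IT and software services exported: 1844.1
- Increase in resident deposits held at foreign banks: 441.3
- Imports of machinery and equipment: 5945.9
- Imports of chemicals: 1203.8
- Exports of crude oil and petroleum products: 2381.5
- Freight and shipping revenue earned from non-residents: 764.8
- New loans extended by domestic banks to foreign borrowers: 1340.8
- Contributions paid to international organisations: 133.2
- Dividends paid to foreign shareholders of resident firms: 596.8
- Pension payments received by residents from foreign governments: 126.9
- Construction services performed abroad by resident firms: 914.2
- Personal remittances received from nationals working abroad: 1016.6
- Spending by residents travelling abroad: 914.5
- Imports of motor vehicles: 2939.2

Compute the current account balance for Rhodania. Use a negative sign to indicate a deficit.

-4506.7

Goods: -2939.2 + 2381.5 - 1203.8 - 5945.9 = -7707.4
Services: 764.8 + 914.2 + 1844.1 - 356.8 - 914.5 = 2251.8
Primary income: -596.8 + 535.4 = -61.4
Secondary income: 126.9 - 133.2 + 1016.6 = 1010.3
Current account = (-7707.4) + 2251.8 + (-61.4) + 1010.3 = -4506.7
(Excluded from the current account — financial account: acquisition of a foreign subsidiary by a resident firm (outward FDI) 2089.1, foreign purchases of equities on the domestic stock exchange 1246.2, increase in resident deposits held at foreign banks 441.3, new loans extended by domestic banks to foreign borrowers 1340.8.)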